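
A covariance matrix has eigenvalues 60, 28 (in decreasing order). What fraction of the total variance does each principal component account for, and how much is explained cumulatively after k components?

Step 1 — total variance = trace(Sigma) = Σ λ_i = 60 + 28 = 88.

Step 2 — fraction explained by component i = λ_i / Σ λ:
  PC1: 60/88 = 0.6818
  PC2: 28/88 = 0.3182

Step 3 — cumulative fraction after k components = (λ_1 + ... + λ_k) / Σ λ:
  k = 1: 60/88 = 0.6818
  k = 2: (60 + 28)/88 = 88/88 = 1

Summary (fraction, with percent):

explained: PC1 0.6818 (68.18%), PC2 0.3182 (31.82%);  cumulative: 0.6818, 1


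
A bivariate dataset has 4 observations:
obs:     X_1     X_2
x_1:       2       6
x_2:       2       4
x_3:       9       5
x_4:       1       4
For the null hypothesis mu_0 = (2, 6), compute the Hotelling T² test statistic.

Step 1 — sample mean vector:
  mean(X_1) = (2 + 2 + 9 + 1) / 4 = 14/4 = 3.5
  mean(X_2) = (6 + 4 + 5 + 4) / 4 = 19/4 = 4.75
  x̄ = (3.5, 4.75),  deviation x̄ - mu_0 = (3.5, 4.75) - (2, 6) = (1.5, -1.25).

Step 2 — sample covariance matrix, S[i,j] = (1/(n-1)) · Σ_k (x_{k,i} - mean_i) · (x_{k,j} - mean_j), divisor n-1 = 3:
  S[X_1,X_1] = ((-1.5)·(-1.5) + (-1.5)·(-1.5) + (5.5)·(5.5) + (-2.5)·(-2.5)) / 3 = 41/3 = 13.6667
  S[X_1,X_2] = ((-1.5)·(1.25) + (-1.5)·(-0.75) + (5.5)·(0.25) + (-2.5)·(-0.75)) / 3 = 2.5/3 = 0.8333
  S[X_2,X_2] = ((1.25)·(1.25) + (-0.75)·(-0.75) + (0.25)·(0.25) + (-0.75)·(-0.75)) / 3 = 2.75/3 = 0.9167
  S = [[13.6667, 0.8333],
 [0.8333, 0.9167]].

Step 3 — invert S. det(S) = 13.6667·0.9167 - (0.8333)² = 11.8333.
  S^{-1} = (1/det) · [[d, -b], [-b, a]] = [[0.0775, -0.0704],
 [-0.0704, 1.1549]].

Step 4 — quadratic form (x̄ - mu_0)^T · S^{-1} · (x̄ - mu_0):
  S^{-1} · (x̄ - mu_0) = (0.2042, -1.5493),
  (x̄ - mu_0)^T · [...] = (1.5)·(0.2042) + (-1.25)·(-1.5493) = 2.243.

Step 5 — scale by n: T² = 4 · 2.243 = 8.9718.

T² ≈ 8.9718


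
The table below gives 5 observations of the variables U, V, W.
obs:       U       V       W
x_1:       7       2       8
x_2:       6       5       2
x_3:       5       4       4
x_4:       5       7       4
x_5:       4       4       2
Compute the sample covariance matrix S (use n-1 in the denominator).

Step 1 — column means:
  mean(U) = (7 + 6 + 5 + 5 + 4) / 5 = 27/5 = 5.4
  mean(V) = (2 + 5 + 4 + 7 + 4) / 5 = 22/5 = 4.4
  mean(W) = (8 + 2 + 4 + 4 + 2) / 5 = 20/5 = 4

Step 2 — sample covariance S[i,j] = (1/(n-1)) · Σ_k (x_{k,i} - mean_i) · (x_{k,j} - mean_j), with n-1 = 4.
  S[U,U] = ((1.6)·(1.6) + (0.6)·(0.6) + (-0.4)·(-0.4) + (-0.4)·(-0.4) + (-1.4)·(-1.4)) / 4 = 5.2/4 = 1.3
  S[U,V] = ((1.6)·(-2.4) + (0.6)·(0.6) + (-0.4)·(-0.4) + (-0.4)·(2.6) + (-1.4)·(-0.4)) / 4 = -3.8/4 = -0.95
  S[U,W] = ((1.6)·(4) + (0.6)·(-2) + (-0.4)·(0) + (-0.4)·(0) + (-1.4)·(-2)) / 4 = 8/4 = 2
  S[V,V] = ((-2.4)·(-2.4) + (0.6)·(0.6) + (-0.4)·(-0.4) + (2.6)·(2.6) + (-0.4)·(-0.4)) / 4 = 13.2/4 = 3.3
  S[V,W] = ((-2.4)·(4) + (0.6)·(-2) + (-0.4)·(0) + (2.6)·(0) + (-0.4)·(-2)) / 4 = -10/4 = -2.5
  S[W,W] = ((4)·(4) + (-2)·(-2) + (0)·(0) + (0)·(0) + (-2)·(-2)) / 4 = 24/4 = 6

S is symmetric (S[j,i] = S[i,j]). Assembling:

S = [[1.3, -0.95, 2],
 [-0.95, 3.3, -2.5],
 [2, -2.5, 6]]


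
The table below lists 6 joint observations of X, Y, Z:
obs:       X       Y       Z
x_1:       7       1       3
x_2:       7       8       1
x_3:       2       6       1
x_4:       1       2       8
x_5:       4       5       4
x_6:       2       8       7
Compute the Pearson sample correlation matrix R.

Step 1 — column means:
  mean(X) = (7 + 7 + 2 + 1 + 4 + 2) / 6 = 23/6 = 3.8333
  mean(Y) = (1 + 8 + 6 + 2 + 5 + 8) / 6 = 30/6 = 5
  mean(Z) = (3 + 1 + 1 + 8 + 4 + 7) / 6 = 24/6 = 4

Step 2 — sample variances and covariances s[i,j] = (1/(n-1)) · Σ_k (x_{k,i} - mean_i) · (x_{k,j} - mean_j), with n-1 = 5:
  s[X,X] = ((3.1667)·(3.1667) + (3.1667)·(3.1667) + (-1.8333)·(-1.8333) + (-2.8333)·(-2.8333) + (0.1667)·(0.1667) + (-1.8333)·(-1.8333)) / 5 = 34.8333/5 = 6.9667
  s[X,Y] = ((3.1667)·(-4) + (3.1667)·(3) + (-1.8333)·(1) + (-2.8333)·(-3) + (0.1667)·(0) + (-1.8333)·(3)) / 5 = -2/5 = -0.4
  s[X,Z] = ((3.1667)·(-1) + (3.1667)·(-3) + (-1.8333)·(-3) + (-2.8333)·(4) + (0.1667)·(0) + (-1.8333)·(3)) / 5 = -24/5 = -4.8
  s[Y,Y] = ((-4)·(-4) + (3)·(3) + (1)·(1) + (-3)·(-3) + (0)·(0) + (3)·(3)) / 5 = 44/5 = 8.8
  s[Y,Z] = ((-4)·(-1) + (3)·(-3) + (1)·(-3) + (-3)·(4) + (0)·(0) + (3)·(3)) / 5 = -11/5 = -2.2
  s[Z,Z] = ((-1)·(-1) + (-3)·(-3) + (-3)·(-3) + (4)·(4) + (0)·(0) + (3)·(3)) / 5 = 44/5 = 8.8
  Sample standard deviations s_i = √(s[i,i]):
  s(X) = √(6.9667) = 2.6394
  s(Y) = √(8.8) = 2.9665
  s(Z) = √(8.8) = 2.9665

Step 3 — r_{ij} = s_{ij} / (s_i · s_j):
  r[X,X] = 1 (diagonal).
  r[X,Y] = -0.4 / (2.6394 · 2.9665) = -0.4 / 7.8299 = -0.0511
  r[X,Z] = -4.8 / (2.6394 · 2.9665) = -4.8 / 7.8299 = -0.613
  r[Y,Y] = 1 (diagonal).
  r[Y,Z] = -2.2 / (2.9665 · 2.9665) = -2.2 / 8.8 = -0.25
  r[Z,Z] = 1 (diagonal).

R is symmetric with unit diagonal. Assembling:

R = [[1, -0.0511, -0.613],
 [-0.0511, 1, -0.25],
 [-0.613, -0.25, 1]]


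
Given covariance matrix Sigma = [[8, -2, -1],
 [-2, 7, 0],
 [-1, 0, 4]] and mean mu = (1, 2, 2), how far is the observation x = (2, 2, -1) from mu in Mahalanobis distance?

Step 1 — centre the observation: (x - mu) = (1, 0, -3).

Step 2 — invert Sigma (cofactor / det for 3×3, or solve directly):
  Sigma^{-1} = [[0.1393, 0.0398, 0.0348],
 [0.0398, 0.1542, 0.01],
 [0.0348, 0.01, 0.2587]].

Step 3 — form the quadratic (x - mu)^T · Sigma^{-1} · (x - mu):
  Sigma^{-1} · (x - mu) = (0.0348, 0.01, -0.7413).
  (x - mu)^T · [Sigma^{-1} · (x - mu)] = (1)·(0.0348) + (0)·(0.01) + (-3)·(-0.7413) = 2.2587.

Step 4 — take square root: d = √(2.2587) ≈ 1.5029.

d(x, mu) = √(2.2587) ≈ 1.5029


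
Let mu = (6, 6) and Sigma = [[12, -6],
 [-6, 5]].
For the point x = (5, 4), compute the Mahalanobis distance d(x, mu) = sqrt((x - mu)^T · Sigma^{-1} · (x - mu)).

Step 1 — centre the observation: (x - mu) = (-1, -2).

Step 2 — invert Sigma. det(Sigma) = 12·5 - (-6)² = 24.
  Sigma^{-1} = (1/det) · [[d, -b], [-b, a]] = [[0.2083, 0.25],
 [0.25, 0.5]].

Step 3 — form the quadratic (x - mu)^T · Sigma^{-1} · (x - mu):
  Sigma^{-1} · (x - mu) = (-0.7083, -1.25).
  (x - mu)^T · [Sigma^{-1} · (x - mu)] = (-1)·(-0.7083) + (-2)·(-1.25) = 3.2083.

Step 4 — take square root: d = √(3.2083) ≈ 1.7912.

d(x, mu) = √(3.2083) ≈ 1.7912


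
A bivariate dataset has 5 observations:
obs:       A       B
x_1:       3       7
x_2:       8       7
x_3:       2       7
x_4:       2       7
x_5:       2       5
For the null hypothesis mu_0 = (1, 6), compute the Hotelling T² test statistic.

Step 1 — sample mean vector:
  mean(A) = (3 + 8 + 2 + 2 + 2) / 5 = 17/5 = 3.4
  mean(B) = (7 + 7 + 7 + 7 + 5) / 5 = 33/5 = 6.6
  x̄ = (3.4, 6.6),  deviation x̄ - mu_0 = (3.4, 6.6) - (1, 6) = (2.4, 0.6).

Step 2 — sample covariance matrix, S[i,j] = (1/(n-1)) · Σ_k (x_{k,i} - mean_i) · (x_{k,j} - mean_j), divisor n-1 = 4:
  S[A,A] = ((-0.4)·(-0.4) + (4.6)·(4.6) + (-1.4)·(-1.4) + (-1.4)·(-1.4) + (-1.4)·(-1.4)) / 4 = 27.2/4 = 6.8
  S[A,B] = ((-0.4)·(0.4) + (4.6)·(0.4) + (-1.4)·(0.4) + (-1.4)·(0.4) + (-1.4)·(-1.6)) / 4 = 2.8/4 = 0.7
  S[B,B] = ((0.4)·(0.4) + (0.4)·(0.4) + (0.4)·(0.4) + (0.4)·(0.4) + (-1.6)·(-1.6)) / 4 = 3.2/4 = 0.8
  S = [[6.8, 0.7],
 [0.7, 0.8]].

Step 3 — invert S. det(S) = 6.8·0.8 - (0.7)² = 4.95.
  S^{-1} = (1/det) · [[d, -b], [-b, a]] = [[0.1616, -0.1414],
 [-0.1414, 1.3737]].

Step 4 — quadratic form (x̄ - mu_0)^T · S^{-1} · (x̄ - mu_0):
  S^{-1} · (x̄ - mu_0) = (0.303, 0.4848),
  (x̄ - mu_0)^T · [...] = (2.4)·(0.303) + (0.6)·(0.4848) = 1.0182.

Step 5 — scale by n: T² = 5 · 1.0182 = 5.0909.

T² ≈ 5.0909


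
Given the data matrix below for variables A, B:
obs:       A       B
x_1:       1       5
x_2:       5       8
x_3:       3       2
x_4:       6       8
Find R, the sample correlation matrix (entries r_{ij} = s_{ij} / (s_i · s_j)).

Step 1 — column means:
  mean(A) = (1 + 5 + 3 + 6) / 4 = 15/4 = 3.75
  mean(B) = (5 + 8 + 2 + 8) / 4 = 23/4 = 5.75

Step 2 — sample variances and covariances s[i,j] = (1/(n-1)) · Σ_k (x_{k,i} - mean_i) · (x_{k,j} - mean_j), with n-1 = 3:
  s[A,A] = ((-2.75)·(-2.75) + (1.25)·(1.25) + (-0.75)·(-0.75) + (2.25)·(2.25)) / 3 = 14.75/3 = 4.9167
  s[A,B] = ((-2.75)·(-0.75) + (1.25)·(2.25) + (-0.75)·(-3.75) + (2.25)·(2.25)) / 3 = 12.75/3 = 4.25
  s[B,B] = ((-0.75)·(-0.75) + (2.25)·(2.25) + (-3.75)·(-3.75) + (2.25)·(2.25)) / 3 = 24.75/3 = 8.25
  Sample standard deviations s_i = √(s[i,i]):
  s(A) = √(4.9167) = 2.2174
  s(B) = √(8.25) = 2.8723

Step 3 — r_{ij} = s_{ij} / (s_i · s_j):
  r[A,A] = 1 (diagonal).
  r[A,B] = 4.25 / (2.2174 · 2.8723) = 4.25 / 6.3689 = 0.6673
  r[B,B] = 1 (diagonal).

R is symmetric with unit diagonal. Assembling:

R = [[1, 0.6673],
 [0.6673, 1]]


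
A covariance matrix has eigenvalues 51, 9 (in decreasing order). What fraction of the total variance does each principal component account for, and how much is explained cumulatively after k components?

Step 1 — total variance = trace(Sigma) = Σ λ_i = 51 + 9 = 60.

Step 2 — fraction explained by component i = λ_i / Σ λ:
  PC1: 51/60 = 0.85
  PC2: 9/60 = 0.15

Step 3 — cumulative fraction after k components = (λ_1 + ... + λ_k) / Σ λ:
  k = 1: 51/60 = 0.85
  k = 2: (51 + 9)/60 = 60/60 = 1

Summary (fraction, with percent):

explained: PC1 0.85 (85%), PC2 0.15 (15%);  cumulative: 0.85, 1


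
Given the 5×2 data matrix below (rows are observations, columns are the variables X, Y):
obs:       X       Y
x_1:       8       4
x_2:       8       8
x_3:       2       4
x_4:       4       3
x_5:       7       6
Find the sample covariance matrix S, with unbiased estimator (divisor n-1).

Step 1 — column means:
  mean(X) = (8 + 8 + 2 + 4 + 7) / 5 = 29/5 = 5.8
  mean(Y) = (4 + 8 + 4 + 3 + 6) / 5 = 25/5 = 5

Step 2 — sample covariance S[i,j] = (1/(n-1)) · Σ_k (x_{k,i} - mean_i) · (x_{k,j} - mean_j), with n-1 = 4.
  S[X,X] = ((2.2)·(2.2) + (2.2)·(2.2) + (-3.8)·(-3.8) + (-1.8)·(-1.8) + (1.2)·(1.2)) / 4 = 28.8/4 = 7.2
  S[X,Y] = ((2.2)·(-1) + (2.2)·(3) + (-3.8)·(-1) + (-1.8)·(-2) + (1.2)·(1)) / 4 = 13/4 = 3.25
  S[Y,Y] = ((-1)·(-1) + (3)·(3) + (-1)·(-1) + (-2)·(-2) + (1)·(1)) / 4 = 16/4 = 4

S is symmetric (S[j,i] = S[i,j]). Assembling:

S = [[7.2, 3.25],
 [3.25, 4]]


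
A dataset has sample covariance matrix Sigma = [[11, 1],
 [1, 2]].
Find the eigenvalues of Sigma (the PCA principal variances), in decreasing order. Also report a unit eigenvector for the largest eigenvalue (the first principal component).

Step 1 — characteristic polynomial of 2×2 Sigma:
  det(Sigma - λI) = λ² - trace · λ + det = 0.
  trace = 11 + 2 = 13, det = 11·2 - (1)² = 21.
Step 2 — discriminant:
  Δ = trace² - 4·det = 169 - 84 = 85.
Step 3 — eigenvalues:
  λ = (trace ± √Δ)/2 = (13 ± 9.2195)/2,
  λ_1 = 11.1098,  λ_2 = 1.8902.

Step 4 — unit eigenvector for λ_1: solve (Sigma - λ_1 I)v = 0. First row:
  (11 - 11.1098)·v_x + (1)·v_y = 0, i.e. (-0.1098)·v_x + (1)·v_y = 0,
  so v ∝ (b, λ_1 - a) = (1, 0.1098) = u.
  ||u|| = √((1)² + (0.1098)²) = √(1.012) ≈ 1.006,
  v_1 = u/||u|| ≈ (0.994, 0.1091) (||v_1|| = 1).

λ_1 = 11.1098,  λ_2 = 1.8902;  v_1 ≈ (0.994, 0.1091)


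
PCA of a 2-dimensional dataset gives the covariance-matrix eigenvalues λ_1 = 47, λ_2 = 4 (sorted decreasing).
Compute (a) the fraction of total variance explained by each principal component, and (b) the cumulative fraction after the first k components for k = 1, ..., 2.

Step 1 — total variance = trace(Sigma) = Σ λ_i = 47 + 4 = 51.

Step 2 — fraction explained by component i = λ_i / Σ λ:
  PC1: 47/51 = 0.9216
  PC2: 4/51 = 0.0784

Step 3 — cumulative fraction after k components = (λ_1 + ... + λ_k) / Σ λ:
  k = 1: 47/51 = 0.9216
  k = 2: (47 + 4)/51 = 51/51 = 1

Summary (fraction, with percent):

explained: PC1 0.9216 (92.16%), PC2 0.0784 (7.84%);  cumulative: 0.9216, 1


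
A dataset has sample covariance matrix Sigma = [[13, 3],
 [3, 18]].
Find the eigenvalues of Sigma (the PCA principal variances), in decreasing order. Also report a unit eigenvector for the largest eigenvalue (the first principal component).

Step 1 — characteristic polynomial of 2×2 Sigma:
  det(Sigma - λI) = λ² - trace · λ + det = 0.
  trace = 13 + 18 = 31, det = 13·18 - (3)² = 225.
Step 2 — discriminant:
  Δ = trace² - 4·det = 961 - 900 = 61.
Step 3 — eigenvalues:
  λ = (trace ± √Δ)/2 = (31 ± 7.8102)/2,
  λ_1 = 19.4051,  λ_2 = 11.5949.

Step 4 — unit eigenvector for λ_1: solve (Sigma - λ_1 I)v = 0. First row:
  (13 - 19.4051)·v_x + (3)·v_y = 0, i.e. (-6.4051)·v_x + (3)·v_y = 0,
  so v ∝ (b, λ_1 - a) = (3, 6.4051) = u.
  ||u|| = √((3)² + (6.4051)²) = √(50.0256) ≈ 7.0729,
  v_1 = u/||u|| ≈ (0.4242, 0.9056) (||v_1|| = 1).

λ_1 = 19.4051,  λ_2 = 11.5949;  v_1 ≈ (0.4242, 0.9056)


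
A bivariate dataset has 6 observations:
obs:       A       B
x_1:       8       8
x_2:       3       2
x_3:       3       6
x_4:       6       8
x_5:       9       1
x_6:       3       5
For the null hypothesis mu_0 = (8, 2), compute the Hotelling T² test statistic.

Step 1 — sample mean vector:
  mean(A) = (8 + 3 + 3 + 6 + 9 + 3) / 6 = 32/6 = 5.3333
  mean(B) = (8 + 2 + 6 + 8 + 1 + 5) / 6 = 30/6 = 5
  x̄ = (5.3333, 5),  deviation x̄ - mu_0 = (5.3333, 5) - (8, 2) = (-2.6667, 3).

Step 2 — sample covariance matrix, S[i,j] = (1/(n-1)) · Σ_k (x_{k,i} - mean_i) · (x_{k,j} - mean_j), divisor n-1 = 5:
  S[A,A] = ((2.6667)·(2.6667) + (-2.3333)·(-2.3333) + (-2.3333)·(-2.3333) + (0.6667)·(0.6667) + (3.6667)·(3.6667) + (-2.3333)·(-2.3333)) / 5 = 37.3333/5 = 7.4667
  S[A,B] = ((2.6667)·(3) + (-2.3333)·(-3) + (-2.3333)·(1) + (0.6667)·(3) + (3.6667)·(-4) + (-2.3333)·(0)) / 5 = 0/5 = 0
  S[B,B] = ((3)·(3) + (-3)·(-3) + (1)·(1) + (3)·(3) + (-4)·(-4) + (0)·(0)) / 5 = 44/5 = 8.8
  S = [[7.4667, 0],
 [0, 8.8]].

Step 3 — invert S. det(S) = 7.4667·8.8 - (0)² = 65.7067.
  S^{-1} = (1/det) · [[d, -b], [-b, a]] = [[0.1339, 0],
 [0, 0.1136]].

Step 4 — quadratic form (x̄ - mu_0)^T · S^{-1} · (x̄ - mu_0):
  S^{-1} · (x̄ - mu_0) = (-0.3571, 0.3409),
  (x̄ - mu_0)^T · [...] = (-2.6667)·(-0.3571) + (3)·(0.3409) = 1.9751.

Step 5 — scale by n: T² = 6 · 1.9751 = 11.8506.

T² ≈ 11.8506


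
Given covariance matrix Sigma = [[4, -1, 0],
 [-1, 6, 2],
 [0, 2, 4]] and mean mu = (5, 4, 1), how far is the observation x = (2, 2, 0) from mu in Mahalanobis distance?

Step 1 — centre the observation: (x - mu) = (-3, -2, -1).

Step 2 — invert Sigma (cofactor / det for 3×3, or solve directly):
  Sigma^{-1} = [[0.2632, 0.0526, -0.0263],
 [0.0526, 0.2105, -0.1053],
 [-0.0263, -0.1053, 0.3026]].

Step 3 — form the quadratic (x - mu)^T · Sigma^{-1} · (x - mu):
  Sigma^{-1} · (x - mu) = (-0.8684, -0.4737, -0.0132).
  (x - mu)^T · [Sigma^{-1} · (x - mu)] = (-3)·(-0.8684) + (-2)·(-0.4737) + (-1)·(-0.0132) = 3.5658.

Step 4 — take square root: d = √(3.5658) ≈ 1.8883.

d(x, mu) = √(3.5658) ≈ 1.8883


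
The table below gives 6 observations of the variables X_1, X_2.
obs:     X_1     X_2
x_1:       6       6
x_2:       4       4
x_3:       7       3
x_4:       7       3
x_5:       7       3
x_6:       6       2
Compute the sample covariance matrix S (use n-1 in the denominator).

Step 1 — column means:
  mean(X_1) = (6 + 4 + 7 + 7 + 7 + 6) / 6 = 37/6 = 6.1667
  mean(X_2) = (6 + 4 + 3 + 3 + 3 + 2) / 6 = 21/6 = 3.5

Step 2 — sample covariance S[i,j] = (1/(n-1)) · Σ_k (x_{k,i} - mean_i) · (x_{k,j} - mean_j), with n-1 = 5.
  S[X_1,X_1] = ((-0.1667)·(-0.1667) + (-2.1667)·(-2.1667) + (0.8333)·(0.8333) + (0.8333)·(0.8333) + (0.8333)·(0.8333) + (-0.1667)·(-0.1667)) / 5 = 6.8333/5 = 1.3667
  S[X_1,X_2] = ((-0.1667)·(2.5) + (-2.1667)·(0.5) + (0.8333)·(-0.5) + (0.8333)·(-0.5) + (0.8333)·(-0.5) + (-0.1667)·(-1.5)) / 5 = -2.5/5 = -0.5
  S[X_2,X_2] = ((2.5)·(2.5) + (0.5)·(0.5) + (-0.5)·(-0.5) + (-0.5)·(-0.5) + (-0.5)·(-0.5) + (-1.5)·(-1.5)) / 5 = 9.5/5 = 1.9

S is symmetric (S[j,i] = S[i,j]). Assembling:

S = [[1.3667, -0.5],
 [-0.5, 1.9]]


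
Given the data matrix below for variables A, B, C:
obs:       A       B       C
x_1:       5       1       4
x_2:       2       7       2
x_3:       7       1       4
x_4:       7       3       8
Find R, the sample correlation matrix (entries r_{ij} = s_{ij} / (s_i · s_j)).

Step 1 — column means:
  mean(A) = (5 + 2 + 7 + 7) / 4 = 21/4 = 5.25
  mean(B) = (1 + 7 + 1 + 3) / 4 = 12/4 = 3
  mean(C) = (4 + 2 + 4 + 8) / 4 = 18/4 = 4.5

Step 2 — sample variances and covariances s[i,j] = (1/(n-1)) · Σ_k (x_{k,i} - mean_i) · (x_{k,j} - mean_j), with n-1 = 3:
  s[A,A] = ((-0.25)·(-0.25) + (-3.25)·(-3.25) + (1.75)·(1.75) + (1.75)·(1.75)) / 3 = 16.75/3 = 5.5833
  s[A,B] = ((-0.25)·(-2) + (-3.25)·(4) + (1.75)·(-2) + (1.75)·(0)) / 3 = -16/3 = -5.3333
  s[A,C] = ((-0.25)·(-0.5) + (-3.25)·(-2.5) + (1.75)·(-0.5) + (1.75)·(3.5)) / 3 = 13.5/3 = 4.5
  s[B,B] = ((-2)·(-2) + (4)·(4) + (-2)·(-2) + (0)·(0)) / 3 = 24/3 = 8
  s[B,C] = ((-2)·(-0.5) + (4)·(-2.5) + (-2)·(-0.5) + (0)·(3.5)) / 3 = -8/3 = -2.6667
  s[C,C] = ((-0.5)·(-0.5) + (-2.5)·(-2.5) + (-0.5)·(-0.5) + (3.5)·(3.5)) / 3 = 19/3 = 6.3333
  Sample standard deviations s_i = √(s[i,i]):
  s(A) = √(5.5833) = 2.3629
  s(B) = √(8) = 2.8284
  s(C) = √(6.3333) = 2.5166

Step 3 — r_{ij} = s_{ij} / (s_i · s_j):
  r[A,A] = 1 (diagonal).
  r[A,B] = -5.3333 / (2.3629 · 2.8284) = -5.3333 / 6.6833 = -0.798
  r[A,C] = 4.5 / (2.3629 · 2.5166) = 4.5 / 5.9465 = 0.7567
  r[B,B] = 1 (diagonal).
  r[B,C] = -2.6667 / (2.8284 · 2.5166) = -2.6667 / 7.1181 = -0.3746
  r[C,C] = 1 (diagonal).

R is symmetric with unit diagonal. Assembling:

R = [[1, -0.798, 0.7567],
 [-0.798, 1, -0.3746],
 [0.7567, -0.3746, 1]]


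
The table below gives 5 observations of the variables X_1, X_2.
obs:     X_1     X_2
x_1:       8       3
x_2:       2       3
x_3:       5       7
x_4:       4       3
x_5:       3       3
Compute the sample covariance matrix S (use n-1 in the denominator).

Step 1 — column means:
  mean(X_1) = (8 + 2 + 5 + 4 + 3) / 5 = 22/5 = 4.4
  mean(X_2) = (3 + 3 + 7 + 3 + 3) / 5 = 19/5 = 3.8

Step 2 — sample covariance S[i,j] = (1/(n-1)) · Σ_k (x_{k,i} - mean_i) · (x_{k,j} - mean_j), with n-1 = 4.
  S[X_1,X_1] = ((3.6)·(3.6) + (-2.4)·(-2.4) + (0.6)·(0.6) + (-0.4)·(-0.4) + (-1.4)·(-1.4)) / 4 = 21.2/4 = 5.3
  S[X_1,X_2] = ((3.6)·(-0.8) + (-2.4)·(-0.8) + (0.6)·(3.2) + (-0.4)·(-0.8) + (-1.4)·(-0.8)) / 4 = 2.4/4 = 0.6
  S[X_2,X_2] = ((-0.8)·(-0.8) + (-0.8)·(-0.8) + (3.2)·(3.2) + (-0.8)·(-0.8) + (-0.8)·(-0.8)) / 4 = 12.8/4 = 3.2

S is symmetric (S[j,i] = S[i,j]). Assembling:

S = [[5.3, 0.6],
 [0.6, 3.2]]


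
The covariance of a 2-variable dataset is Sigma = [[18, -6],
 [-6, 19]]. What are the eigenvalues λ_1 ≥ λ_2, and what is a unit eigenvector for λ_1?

Step 1 — characteristic polynomial of 2×2 Sigma:
  det(Sigma - λI) = λ² - trace · λ + det = 0.
  trace = 18 + 19 = 37, det = 18·19 - (-6)² = 306.
Step 2 — discriminant:
  Δ = trace² - 4·det = 1369 - 1224 = 145.
Step 3 — eigenvalues:
  λ = (trace ± √Δ)/2 = (37 ± 12.0416)/2,
  λ_1 = 24.5208,  λ_2 = 12.4792.

Step 4 — unit eigenvector for λ_1: solve (Sigma - λ_1 I)v = 0. First row:
  (18 - 24.5208)·v_x + (-6)·v_y = 0, i.e. (-6.5208)·v_x + (-6)·v_y = 0,
  so v ∝ (b, λ_1 - a) = (-6, 6.5208); multiply by -1 so the first entry is positive: u = (6, -6.5208).
  ||u|| = √((6)² + (-6.5208)²) = √(78.5208) ≈ 8.8612,
  v_1 = u/||u|| ≈ (0.6771, -0.7359) (||v_1|| = 1).

λ_1 = 24.5208,  λ_2 = 12.4792;  v_1 ≈ (0.6771, -0.7359)


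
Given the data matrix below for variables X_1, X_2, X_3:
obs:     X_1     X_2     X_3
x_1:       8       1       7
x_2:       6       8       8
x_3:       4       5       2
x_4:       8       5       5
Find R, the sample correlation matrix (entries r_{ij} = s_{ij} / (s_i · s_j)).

Step 1 — column means:
  mean(X_1) = (8 + 6 + 4 + 8) / 4 = 26/4 = 6.5
  mean(X_2) = (1 + 8 + 5 + 5) / 4 = 19/4 = 4.75
  mean(X_3) = (7 + 8 + 2 + 5) / 4 = 22/4 = 5.5

Step 2 — sample variances and covariances s[i,j] = (1/(n-1)) · Σ_k (x_{k,i} - mean_i) · (x_{k,j} - mean_j), with n-1 = 3:
  s[X_1,X_1] = ((1.5)·(1.5) + (-0.5)·(-0.5) + (-2.5)·(-2.5) + (1.5)·(1.5)) / 3 = 11/3 = 3.6667
  s[X_1,X_2] = ((1.5)·(-3.75) + (-0.5)·(3.25) + (-2.5)·(0.25) + (1.5)·(0.25)) / 3 = -7.5/3 = -2.5
  s[X_1,X_3] = ((1.5)·(1.5) + (-0.5)·(2.5) + (-2.5)·(-3.5) + (1.5)·(-0.5)) / 3 = 9/3 = 3
  s[X_2,X_2] = ((-3.75)·(-3.75) + (3.25)·(3.25) + (0.25)·(0.25) + (0.25)·(0.25)) / 3 = 24.75/3 = 8.25
  s[X_2,X_3] = ((-3.75)·(1.5) + (3.25)·(2.5) + (0.25)·(-3.5) + (0.25)·(-0.5)) / 3 = 1.5/3 = 0.5
  s[X_3,X_3] = ((1.5)·(1.5) + (2.5)·(2.5) + (-3.5)·(-3.5) + (-0.5)·(-0.5)) / 3 = 21/3 = 7
  Sample standard deviations s_i = √(s[i,i]):
  s(X_1) = √(3.6667) = 1.9149
  s(X_2) = √(8.25) = 2.8723
  s(X_3) = √(7) = 2.6458

Step 3 — r_{ij} = s_{ij} / (s_i · s_j):
  r[X_1,X_1] = 1 (diagonal).
  r[X_1,X_2] = -2.5 / (1.9149 · 2.8723) = -2.5 / 5.5 = -0.4545
  r[X_1,X_3] = 3 / (1.9149 · 2.6458) = 3 / 5.0662 = 0.5922
  r[X_2,X_2] = 1 (diagonal).
  r[X_2,X_3] = 0.5 / (2.8723 · 2.6458) = 0.5 / 7.5993 = 0.0658
  r[X_3,X_3] = 1 (diagonal).

R is symmetric with unit diagonal. Assembling:

R = [[1, -0.4545, 0.5922],
 [-0.4545, 1, 0.0658],
 [0.5922, 0.0658, 1]]


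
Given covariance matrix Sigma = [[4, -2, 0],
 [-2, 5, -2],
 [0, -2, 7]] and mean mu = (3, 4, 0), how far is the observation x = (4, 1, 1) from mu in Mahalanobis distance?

Step 1 — centre the observation: (x - mu) = (1, -3, 1).

Step 2 — invert Sigma (cofactor / det for 3×3, or solve directly):
  Sigma^{-1} = [[0.3229, 0.1458, 0.0417],
 [0.1458, 0.2917, 0.0833],
 [0.0417, 0.0833, 0.1667]].

Step 3 — form the quadratic (x - mu)^T · Sigma^{-1} · (x - mu):
  Sigma^{-1} · (x - mu) = (-0.0729, -0.6458, -0.0417).
  (x - mu)^T · [Sigma^{-1} · (x - mu)] = (1)·(-0.0729) + (-3)·(-0.6458) + (1)·(-0.0417) = 1.8229.

Step 4 — take square root: d = √(1.8229) ≈ 1.3502.

d(x, mu) = √(1.8229) ≈ 1.3502


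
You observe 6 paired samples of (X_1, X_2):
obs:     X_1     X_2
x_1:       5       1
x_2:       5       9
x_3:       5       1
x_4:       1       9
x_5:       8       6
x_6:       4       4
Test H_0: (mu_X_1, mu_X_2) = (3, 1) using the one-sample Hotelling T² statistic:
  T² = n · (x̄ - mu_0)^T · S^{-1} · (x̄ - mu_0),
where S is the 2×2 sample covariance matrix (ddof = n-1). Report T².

Step 1 — sample mean vector:
  mean(X_1) = (5 + 5 + 5 + 1 + 8 + 4) / 6 = 28/6 = 4.6667
  mean(X_2) = (1 + 9 + 1 + 9 + 6 + 4) / 6 = 30/6 = 5
  x̄ = (4.6667, 5),  deviation x̄ - mu_0 = (4.6667, 5) - (3, 1) = (1.6667, 4).

Step 2 — sample covariance matrix, S[i,j] = (1/(n-1)) · Σ_k (x_{k,i} - mean_i) · (x_{k,j} - mean_j), divisor n-1 = 5:
  S[X_1,X_1] = ((0.3333)·(0.3333) + (0.3333)·(0.3333) + (0.3333)·(0.3333) + (-3.6667)·(-3.6667) + (3.3333)·(3.3333) + (-0.6667)·(-0.6667)) / 5 = 25.3333/5 = 5.0667
  S[X_1,X_2] = ((0.3333)·(-4) + (0.3333)·(4) + (0.3333)·(-4) + (-3.6667)·(4) + (3.3333)·(1) + (-0.6667)·(-1)) / 5 = -12/5 = -2.4
  S[X_2,X_2] = ((-4)·(-4) + (4)·(4) + (-4)·(-4) + (4)·(4) + (1)·(1) + (-1)·(-1)) / 5 = 66/5 = 13.2
  S = [[5.0667, -2.4],
 [-2.4, 13.2]].

Step 3 — invert S. det(S) = 5.0667·13.2 - (-2.4)² = 61.12.
  S^{-1} = (1/det) · [[d, -b], [-b, a]] = [[0.216, 0.0393],
 [0.0393, 0.0829]].

Step 4 — quadratic form (x̄ - mu_0)^T · S^{-1} · (x̄ - mu_0):
  S^{-1} · (x̄ - mu_0) = (0.517, 0.397),
  (x̄ - mu_0)^T · [...] = (1.6667)·(0.517) + (4)·(0.397) = 2.4498.

Step 5 — scale by n: T² = 6 · 2.4498 = 14.699.

T² ≈ 14.699


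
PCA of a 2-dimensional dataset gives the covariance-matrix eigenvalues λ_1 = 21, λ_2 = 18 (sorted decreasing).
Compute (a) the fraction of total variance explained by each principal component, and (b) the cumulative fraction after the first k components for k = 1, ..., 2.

Step 1 — total variance = trace(Sigma) = Σ λ_i = 21 + 18 = 39.

Step 2 — fraction explained by component i = λ_i / Σ λ:
  PC1: 21/39 = 0.5385
  PC2: 18/39 = 0.4615

Step 3 — cumulative fraction after k components = (λ_1 + ... + λ_k) / Σ λ:
  k = 1: 21/39 = 0.5385
  k = 2: (21 + 18)/39 = 39/39 = 1

Summary (fraction, with percent):

explained: PC1 0.5385 (53.85%), PC2 0.4615 (46.15%);  cumulative: 0.5385, 1


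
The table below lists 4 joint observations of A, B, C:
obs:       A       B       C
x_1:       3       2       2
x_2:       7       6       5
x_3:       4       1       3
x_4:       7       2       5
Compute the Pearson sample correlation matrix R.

Step 1 — column means:
  mean(A) = (3 + 7 + 4 + 7) / 4 = 21/4 = 5.25
  mean(B) = (2 + 6 + 1 + 2) / 4 = 11/4 = 2.75
  mean(C) = (2 + 5 + 3 + 5) / 4 = 15/4 = 3.75

Step 2 — sample variances and covariances s[i,j] = (1/(n-1)) · Σ_k (x_{k,i} - mean_i) · (x_{k,j} - mean_j), with n-1 = 3:
  s[A,A] = ((-2.25)·(-2.25) + (1.75)·(1.75) + (-1.25)·(-1.25) + (1.75)·(1.75)) / 3 = 12.75/3 = 4.25
  s[A,B] = ((-2.25)·(-0.75) + (1.75)·(3.25) + (-1.25)·(-1.75) + (1.75)·(-0.75)) / 3 = 8.25/3 = 2.75
  s[A,C] = ((-2.25)·(-1.75) + (1.75)·(1.25) + (-1.25)·(-0.75) + (1.75)·(1.25)) / 3 = 9.25/3 = 3.0833
  s[B,B] = ((-0.75)·(-0.75) + (3.25)·(3.25) + (-1.75)·(-1.75) + (-0.75)·(-0.75)) / 3 = 14.75/3 = 4.9167
  s[B,C] = ((-0.75)·(-1.75) + (3.25)·(1.25) + (-1.75)·(-0.75) + (-0.75)·(1.25)) / 3 = 5.75/3 = 1.9167
  s[C,C] = ((-1.75)·(-1.75) + (1.25)·(1.25) + (-0.75)·(-0.75) + (1.25)·(1.25)) / 3 = 6.75/3 = 2.25
  Sample standard deviations s_i = √(s[i,i]):
  s(A) = √(4.25) = 2.0616
  s(B) = √(4.9167) = 2.2174
  s(C) = √(2.25) = 1.5

Step 3 — r_{ij} = s_{ij} / (s_i · s_j):
  r[A,A] = 1 (diagonal).
  r[A,B] = 2.75 / (2.0616 · 2.2174) = 2.75 / 4.5712 = 0.6016
  r[A,C] = 3.0833 / (2.0616 · 1.5) = 3.0833 / 3.0923 = 0.9971
  r[B,B] = 1 (diagonal).
  r[B,C] = 1.9167 / (2.2174 · 1.5) = 1.9167 / 3.326 = 0.5763
  r[C,C] = 1 (diagonal).

R is symmetric with unit diagonal. Assembling:

R = [[1, 0.6016, 0.9971],
 [0.6016, 1, 0.5763],
 [0.9971, 0.5763, 1]]


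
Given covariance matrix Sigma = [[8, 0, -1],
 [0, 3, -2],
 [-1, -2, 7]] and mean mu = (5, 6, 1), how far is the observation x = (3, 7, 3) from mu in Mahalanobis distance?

Step 1 — centre the observation: (x - mu) = (-2, 1, 2).

Step 2 — invert Sigma (cofactor / det for 3×3, or solve directly):
  Sigma^{-1} = [[0.1278, 0.015, 0.0226],
 [0.015, 0.4135, 0.1203],
 [0.0226, 0.1203, 0.1805]].

Step 3 — form the quadratic (x - mu)^T · Sigma^{-1} · (x - mu):
  Sigma^{-1} · (x - mu) = (-0.1955, 0.6241, 0.4361).
  (x - mu)^T · [Sigma^{-1} · (x - mu)] = (-2)·(-0.1955) + (1)·(0.6241) + (2)·(0.4361) = 1.8872.

Step 4 — take square root: d = √(1.8872) ≈ 1.3738.

d(x, mu) = √(1.8872) ≈ 1.3738


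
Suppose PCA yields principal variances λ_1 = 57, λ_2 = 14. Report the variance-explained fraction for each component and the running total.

Step 1 — total variance = trace(Sigma) = Σ λ_i = 57 + 14 = 71.

Step 2 — fraction explained by component i = λ_i / Σ λ:
  PC1: 57/71 = 0.8028
  PC2: 14/71 = 0.1972

Step 3 — cumulative fraction after k components = (λ_1 + ... + λ_k) / Σ λ:
  k = 1: 57/71 = 0.8028
  k = 2: (57 + 14)/71 = 71/71 = 1

Summary (fraction, with percent):

explained: PC1 0.8028 (80.28%), PC2 0.1972 (19.72%);  cumulative: 0.8028, 1


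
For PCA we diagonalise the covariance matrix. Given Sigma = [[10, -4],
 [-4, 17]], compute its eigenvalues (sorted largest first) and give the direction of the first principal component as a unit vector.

Step 1 — characteristic polynomial of 2×2 Sigma:
  det(Sigma - λI) = λ² - trace · λ + det = 0.
  trace = 10 + 17 = 27, det = 10·17 - (-4)² = 154.
Step 2 — discriminant:
  Δ = trace² - 4·det = 729 - 616 = 113.
Step 3 — eigenvalues:
  λ = (trace ± √Δ)/2 = (27 ± 10.6301)/2,
  λ_1 = 18.8151,  λ_2 = 8.1849.

Step 4 — unit eigenvector for λ_1: solve (Sigma - λ_1 I)v = 0. First row:
  (10 - 18.8151)·v_x + (-4)·v_y = 0, i.e. (-8.8151)·v_x + (-4)·v_y = 0,
  so v ∝ (b, λ_1 - a) = (-4, 8.8151); multiply by -1 so the first entry is positive: u = (4, -8.8151).
  ||u|| = √((4)² + (-8.8151)²) = √(93.7055) ≈ 9.6802,
  v_1 = u/||u|| ≈ (0.4132, -0.9106) (||v_1|| = 1).

λ_1 = 18.8151,  λ_2 = 8.1849;  v_1 ≈ (0.4132, -0.9106)


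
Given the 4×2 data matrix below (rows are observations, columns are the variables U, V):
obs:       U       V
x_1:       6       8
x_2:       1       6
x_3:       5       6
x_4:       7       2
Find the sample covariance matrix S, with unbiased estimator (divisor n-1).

Step 1 — column means:
  mean(U) = (6 + 1 + 5 + 7) / 4 = 19/4 = 4.75
  mean(V) = (8 + 6 + 6 + 2) / 4 = 22/4 = 5.5

Step 2 — sample covariance S[i,j] = (1/(n-1)) · Σ_k (x_{k,i} - mean_i) · (x_{k,j} - mean_j), with n-1 = 3.
  S[U,U] = ((1.25)·(1.25) + (-3.75)·(-3.75) + (0.25)·(0.25) + (2.25)·(2.25)) / 3 = 20.75/3 = 6.9167
  S[U,V] = ((1.25)·(2.5) + (-3.75)·(0.5) + (0.25)·(0.5) + (2.25)·(-3.5)) / 3 = -6.5/3 = -2.1667
  S[V,V] = ((2.5)·(2.5) + (0.5)·(0.5) + (0.5)·(0.5) + (-3.5)·(-3.5)) / 3 = 19/3 = 6.3333

S is symmetric (S[j,i] = S[i,j]). Assembling:

S = [[6.9167, -2.1667],
 [-2.1667, 6.3333]]


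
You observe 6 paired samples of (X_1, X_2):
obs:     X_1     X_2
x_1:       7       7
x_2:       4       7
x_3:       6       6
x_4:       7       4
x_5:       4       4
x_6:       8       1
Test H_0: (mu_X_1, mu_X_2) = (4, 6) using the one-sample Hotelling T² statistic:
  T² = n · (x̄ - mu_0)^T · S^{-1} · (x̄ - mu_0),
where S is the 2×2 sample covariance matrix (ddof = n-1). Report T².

Step 1 — sample mean vector:
  mean(X_1) = (7 + 4 + 6 + 7 + 4 + 8) / 6 = 36/6 = 6
  mean(X_2) = (7 + 7 + 6 + 4 + 4 + 1) / 6 = 29/6 = 4.8333
  x̄ = (6, 4.8333),  deviation x̄ - mu_0 = (6, 4.8333) - (4, 6) = (2, -1.1667).

Step 2 — sample covariance matrix, S[i,j] = (1/(n-1)) · Σ_k (x_{k,i} - mean_i) · (x_{k,j} - mean_j), divisor n-1 = 5:
  S[X_1,X_1] = ((1)·(1) + (-2)·(-2) + (0)·(0) + (1)·(1) + (-2)·(-2) + (2)·(2)) / 5 = 14/5 = 2.8
  S[X_1,X_2] = ((1)·(2.1667) + (-2)·(2.1667) + (0)·(1.1667) + (1)·(-0.8333) + (-2)·(-0.8333) + (2)·(-3.8333)) / 5 = -9/5 = -1.8
  S[X_2,X_2] = ((2.1667)·(2.1667) + (2.1667)·(2.1667) + (1.1667)·(1.1667) + (-0.8333)·(-0.8333) + (-0.8333)·(-0.8333) + (-3.8333)·(-3.8333)) / 5 = 26.8333/5 = 5.3667
  S = [[2.8, -1.8],
 [-1.8, 5.3667]].

Step 3 — invert S. det(S) = 2.8·5.3667 - (-1.8)² = 11.7867.
  S^{-1} = (1/det) · [[d, -b], [-b, a]] = [[0.4553, 0.1527],
 [0.1527, 0.2376]].

Step 4 — quadratic form (x̄ - mu_0)^T · S^{-1} · (x̄ - mu_0):
  S^{-1} · (x̄ - mu_0) = (0.7325, 0.0283),
  (x̄ - mu_0)^T · [...] = (2)·(0.7325) + (-1.1667)·(0.0283) = 1.4319.

Step 5 — scale by n: T² = 6 · 1.4319 = 8.5916.

T² ≈ 8.5916


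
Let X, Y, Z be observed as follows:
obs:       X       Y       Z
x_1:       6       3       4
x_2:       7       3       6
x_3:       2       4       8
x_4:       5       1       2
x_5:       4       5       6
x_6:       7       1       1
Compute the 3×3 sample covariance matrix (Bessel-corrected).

Step 1 — column means:
  mean(X) = (6 + 7 + 2 + 5 + 4 + 7) / 6 = 31/6 = 5.1667
  mean(Y) = (3 + 3 + 4 + 1 + 5 + 1) / 6 = 17/6 = 2.8333
  mean(Z) = (4 + 6 + 8 + 2 + 6 + 1) / 6 = 27/6 = 4.5

Step 2 — sample covariance S[i,j] = (1/(n-1)) · Σ_k (x_{k,i} - mean_i) · (x_{k,j} - mean_j), with n-1 = 5.
  S[X,X] = ((0.8333)·(0.8333) + (1.8333)·(1.8333) + (-3.1667)·(-3.1667) + (-0.1667)·(-0.1667) + (-1.1667)·(-1.1667) + (1.8333)·(1.8333)) / 5 = 18.8333/5 = 3.7667
  S[X,Y] = ((0.8333)·(0.1667) + (1.8333)·(0.1667) + (-3.1667)·(1.1667) + (-0.1667)·(-1.8333) + (-1.1667)·(2.1667) + (1.8333)·(-1.8333)) / 5 = -8.8333/5 = -1.7667
  S[X,Z] = ((0.8333)·(-0.5) + (1.8333)·(1.5) + (-3.1667)·(3.5) + (-0.1667)·(-2.5) + (-1.1667)·(1.5) + (1.8333)·(-3.5)) / 5 = -16.5/5 = -3.3
  S[Y,Y] = ((0.1667)·(0.1667) + (0.1667)·(0.1667) + (1.1667)·(1.1667) + (-1.8333)·(-1.8333) + (2.1667)·(2.1667) + (-1.8333)·(-1.8333)) / 5 = 12.8333/5 = 2.5667
  S[Y,Z] = ((0.1667)·(-0.5) + (0.1667)·(1.5) + (1.1667)·(3.5) + (-1.8333)·(-2.5) + (2.1667)·(1.5) + (-1.8333)·(-3.5)) / 5 = 18.5/5 = 3.7
  S[Z,Z] = ((-0.5)·(-0.5) + (1.5)·(1.5) + (3.5)·(3.5) + (-2.5)·(-2.5) + (1.5)·(1.5) + (-3.5)·(-3.5)) / 5 = 35.5/5 = 7.1

S is symmetric (S[j,i] = S[i,j]). Assembling:

S = [[3.7667, -1.7667, -3.3],
 [-1.7667, 2.5667, 3.7],
 [-3.3, 3.7, 7.1]]


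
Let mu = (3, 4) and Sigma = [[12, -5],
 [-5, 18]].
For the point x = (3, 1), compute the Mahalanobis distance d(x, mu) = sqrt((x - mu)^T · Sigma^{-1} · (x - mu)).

Step 1 — centre the observation: (x - mu) = (0, -3).

Step 2 — invert Sigma. det(Sigma) = 12·18 - (-5)² = 191.
  Sigma^{-1} = (1/det) · [[d, -b], [-b, a]] = [[0.0942, 0.0262],
 [0.0262, 0.0628]].

Step 3 — form the quadratic (x - mu)^T · Sigma^{-1} · (x - mu):
  Sigma^{-1} · (x - mu) = (-0.0785, -0.1885).
  (x - mu)^T · [Sigma^{-1} · (x - mu)] = (0)·(-0.0785) + (-3)·(-0.1885) = 0.5654.

Step 4 — take square root: d = √(0.5654) ≈ 0.752.

d(x, mu) = √(0.5654) ≈ 0.752


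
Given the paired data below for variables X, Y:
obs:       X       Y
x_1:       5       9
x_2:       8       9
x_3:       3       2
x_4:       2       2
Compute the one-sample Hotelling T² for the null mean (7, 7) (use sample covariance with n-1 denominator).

Step 1 — sample mean vector:
  mean(X) = (5 + 8 + 3 + 2) / 4 = 18/4 = 4.5
  mean(Y) = (9 + 9 + 2 + 2) / 4 = 22/4 = 5.5
  x̄ = (4.5, 5.5),  deviation x̄ - mu_0 = (4.5, 5.5) - (7, 7) = (-2.5, -1.5).

Step 2 — sample covariance matrix, S[i,j] = (1/(n-1)) · Σ_k (x_{k,i} - mean_i) · (x_{k,j} - mean_j), divisor n-1 = 3:
  S[X,X] = ((0.5)·(0.5) + (3.5)·(3.5) + (-1.5)·(-1.5) + (-2.5)·(-2.5)) / 3 = 21/3 = 7
  S[X,Y] = ((0.5)·(3.5) + (3.5)·(3.5) + (-1.5)·(-3.5) + (-2.5)·(-3.5)) / 3 = 28/3 = 9.3333
  S[Y,Y] = ((3.5)·(3.5) + (3.5)·(3.5) + (-3.5)·(-3.5) + (-3.5)·(-3.5)) / 3 = 49/3 = 16.3333
  S = [[7, 9.3333],
 [9.3333, 16.3333]].

Step 3 — invert S. det(S) = 7·16.3333 - (9.3333)² = 27.2222.
  S^{-1} = (1/det) · [[d, -b], [-b, a]] = [[0.6, -0.3429],
 [-0.3429, 0.2571]].

Step 4 — quadratic form (x̄ - mu_0)^T · S^{-1} · (x̄ - mu_0):
  S^{-1} · (x̄ - mu_0) = (-0.9857, 0.4714),
  (x̄ - mu_0)^T · [...] = (-2.5)·(-0.9857) + (-1.5)·(0.4714) = 1.7571.

Step 5 — scale by n: T² = 4 · 1.7571 = 7.0286.

T² ≈ 7.0286


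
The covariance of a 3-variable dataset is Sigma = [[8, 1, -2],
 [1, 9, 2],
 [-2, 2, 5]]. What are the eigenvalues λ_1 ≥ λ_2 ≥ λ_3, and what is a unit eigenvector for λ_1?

Step 1 — characteristic polynomial p(λ) = det(λI - Sigma) = λ³ - tr·λ² + c_1·λ - det, where tr = trace, c_1 = sum of the principal 2×2 minors, det = det(Sigma):
  tr = 8 + 9 + 5 = 22,
  c_1 = (8·9 - (1)²) + (8·5 - (-2)²) + (9·5 - (2)²) = 71 + 36 + 41 = 148,
  det = 8·(9·5 - (2)²) - (1)·((1)·5 - (2)·(-2)) + (-2)·((1)·(2) - 9·(-2)) = 8·(41) - (1)·(9) + (-2)·(20) = 279.
  So p(λ) = λ³ - 22λ² + 148λ - 279.
Step 2 — look for an integer root (rational root theorem: any rational root is an integer divisor of 279). Testing λ = 9:
  p(9) = 729 - 1782 + 1332 - 279 = 0  ✓
  Dividing out (λ - 9): p(λ) = (λ - 9)(λ² - 13λ + 31).
Step 3 — remaining eigenvalues from the quadratic λ² - 13λ + 31 = 0:
  Δ = 13² - 4·31 = 169 - 124 = 45,  λ = (13 ± √45)/2 = (13 ± 6.7082)/2 ≈ 9.8541 or 3.1459.
  Sorted: λ_1 = 9.8541,  λ_2 = 9,  λ_3 = 3.1459  (check: sum = 22 = tr ✓).

Step 4 — unit eigenvector for λ_1 ≈ 9.8541: v spans the null space of (Sigma - λ_1 I), whose rows are
  r_1 = (-1.8541, 1, -2),  r_2 = (1, -0.8541, 2),  r_3 = (-2, 2, -4.8541).
  v is orthogonal to every row, so take v ∝ r_1 × r_2 = ((1)·(2) - (-2)·(-0.8541), (-2)·(1) - (-1.8541)·(2), (-1.8541)·(-0.8541) - (1)·(1)) ≈ (0.2918, 1.7082, 0.5836).
  Let u = (0.2918, 1.7082, 0.5836).
  ||u|| = √((0.2918)² + (1.7082)² + (0.5836)²) = √(3.3437) ≈ 1.8286,  v_1 = u/||u|| ≈ (0.1596, 0.9342, 0.3192) (||v_1|| = 1).

λ_1 = 9.8541,  λ_2 = 9,  λ_3 = 3.1459;  v_1 ≈ (0.1596, 0.9342, 0.3192)


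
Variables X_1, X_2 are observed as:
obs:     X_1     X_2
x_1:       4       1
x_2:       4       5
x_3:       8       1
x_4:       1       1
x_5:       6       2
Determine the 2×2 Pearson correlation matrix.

Step 1 — column means:
  mean(X_1) = (4 + 4 + 8 + 1 + 6) / 5 = 23/5 = 4.6
  mean(X_2) = (1 + 5 + 1 + 1 + 2) / 5 = 10/5 = 2

Step 2 — sample variances and covariances s[i,j] = (1/(n-1)) · Σ_k (x_{k,i} - mean_i) · (x_{k,j} - mean_j), with n-1 = 4:
  s[X_1,X_1] = ((-0.6)·(-0.6) + (-0.6)·(-0.6) + (3.4)·(3.4) + (-3.6)·(-3.6) + (1.4)·(1.4)) / 4 = 27.2/4 = 6.8
  s[X_1,X_2] = ((-0.6)·(-1) + (-0.6)·(3) + (3.4)·(-1) + (-3.6)·(-1) + (1.4)·(0)) / 4 = -1/4 = -0.25
  s[X_2,X_2] = ((-1)·(-1) + (3)·(3) + (-1)·(-1) + (-1)·(-1) + (0)·(0)) / 4 = 12/4 = 3
  Sample standard deviations s_i = √(s[i,i]):
  s(X_1) = √(6.8) = 2.6077
  s(X_2) = √(3) = 1.7321

Step 3 — r_{ij} = s_{ij} / (s_i · s_j):
  r[X_1,X_1] = 1 (diagonal).
  r[X_1,X_2] = -0.25 / (2.6077 · 1.7321) = -0.25 / 4.5166 = -0.0554
  r[X_2,X_2] = 1 (diagonal).

R is symmetric with unit diagonal. Assembling:

R = [[1, -0.0554],
 [-0.0554, 1]]


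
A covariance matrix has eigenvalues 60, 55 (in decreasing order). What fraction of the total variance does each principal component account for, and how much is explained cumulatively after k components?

Step 1 — total variance = trace(Sigma) = Σ λ_i = 60 + 55 = 115.

Step 2 — fraction explained by component i = λ_i / Σ λ:
  PC1: 60/115 = 0.5217
  PC2: 55/115 = 0.4783

Step 3 — cumulative fraction after k components = (λ_1 + ... + λ_k) / Σ λ:
  k = 1: 60/115 = 0.5217
  k = 2: (60 + 55)/115 = 115/115 = 1

Summary (fraction, with percent):

explained: PC1 0.5217 (52.17%), PC2 0.4783 (47.83%);  cumulative: 0.5217, 1


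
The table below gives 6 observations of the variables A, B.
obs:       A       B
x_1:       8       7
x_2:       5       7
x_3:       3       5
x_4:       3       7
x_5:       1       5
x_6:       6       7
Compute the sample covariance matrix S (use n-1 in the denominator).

Step 1 — column means:
  mean(A) = (8 + 5 + 3 + 3 + 1 + 6) / 6 = 26/6 = 4.3333
  mean(B) = (7 + 7 + 5 + 7 + 5 + 7) / 6 = 38/6 = 6.3333

Step 2 — sample covariance S[i,j] = (1/(n-1)) · Σ_k (x_{k,i} - mean_i) · (x_{k,j} - mean_j), with n-1 = 5.
  S[A,A] = ((3.6667)·(3.6667) + (0.6667)·(0.6667) + (-1.3333)·(-1.3333) + (-1.3333)·(-1.3333) + (-3.3333)·(-3.3333) + (1.6667)·(1.6667)) / 5 = 31.3333/5 = 6.2667
  S[A,B] = ((3.6667)·(0.6667) + (0.6667)·(0.6667) + (-1.3333)·(-1.3333) + (-1.3333)·(0.6667) + (-3.3333)·(-1.3333) + (1.6667)·(0.6667)) / 5 = 9.3333/5 = 1.8667
  S[B,B] = ((0.6667)·(0.6667) + (0.6667)·(0.6667) + (-1.3333)·(-1.3333) + (0.6667)·(0.6667) + (-1.3333)·(-1.3333) + (0.6667)·(0.6667)) / 5 = 5.3333/5 = 1.0667

S is symmetric (S[j,i] = S[i,j]). Assembling:

S = [[6.2667, 1.8667],
 [1.8667, 1.0667]]


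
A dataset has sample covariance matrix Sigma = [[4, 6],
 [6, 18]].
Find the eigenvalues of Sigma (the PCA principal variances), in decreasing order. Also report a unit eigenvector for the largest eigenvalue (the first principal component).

Step 1 — characteristic polynomial of 2×2 Sigma:
  det(Sigma - λI) = λ² - trace · λ + det = 0.
  trace = 4 + 18 = 22, det = 4·18 - (6)² = 36.
Step 2 — discriminant:
  Δ = trace² - 4·det = 484 - 144 = 340.
Step 3 — eigenvalues:
  λ = (trace ± √Δ)/2 = (22 ± 18.4391)/2,
  λ_1 = 20.2195,  λ_2 = 1.7805.

Step 4 — unit eigenvector for λ_1: solve (Sigma - λ_1 I)v = 0. First row:
  (4 - 20.2195)·v_x + (6)·v_y = 0, i.e. (-16.2195)·v_x + (6)·v_y = 0,
  so v ∝ (b, λ_1 - a) = (6, 16.2195) = u.
  ||u|| = √((6)² + (16.2195)²) = √(299.0736) ≈ 17.2937,
  v_1 = u/||u|| ≈ (0.3469, 0.9379) (||v_1|| = 1).

λ_1 = 20.2195,  λ_2 = 1.7805;  v_1 ≈ (0.3469, 0.9379)


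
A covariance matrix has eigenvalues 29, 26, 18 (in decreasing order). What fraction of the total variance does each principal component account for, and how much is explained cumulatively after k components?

Step 1 — total variance = trace(Sigma) = Σ λ_i = 29 + 26 + 18 = 73.

Step 2 — fraction explained by component i = λ_i / Σ λ:
  PC1: 29/73 = 0.3973
  PC2: 26/73 = 0.3562
  PC3: 18/73 = 0.2466

Step 3 — cumulative fraction after k components = (λ_1 + ... + λ_k) / Σ λ:
  k = 1: 29/73 = 0.3973
  k = 2: (29 + 26)/73 = 55/73 = 0.7534
  k = 3: (29 + 26 + 18)/73 = 73/73 = 1

Summary (fraction, with percent):

explained: PC1 0.3973 (39.73%), PC2 0.3562 (35.62%), PC3 0.2466 (24.66%);  cumulative: 0.3973, 0.7534, 1
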